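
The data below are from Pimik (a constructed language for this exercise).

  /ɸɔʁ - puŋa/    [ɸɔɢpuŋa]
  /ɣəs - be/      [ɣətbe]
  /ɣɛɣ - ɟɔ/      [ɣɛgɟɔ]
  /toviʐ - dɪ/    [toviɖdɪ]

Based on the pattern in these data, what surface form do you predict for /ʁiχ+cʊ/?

[ʁiqcʊ]

The data show regressive manner assimilation: /ʁ/ → [ɢ] before /p/; /s/ → [t] before /b/; /ɣ/ → [g] before /ɟ/; /ʐ/ → [ɖ] before /d/. In each pair only manner changes, matching the following consonant, while place and voice stay constant.
/χ/ is a voiceless uvular fricative. The following trigger /c/ is a stop, so /χ/ must become a stop as well.
The voiceless uvular stop is [q], so /χ/ → [q].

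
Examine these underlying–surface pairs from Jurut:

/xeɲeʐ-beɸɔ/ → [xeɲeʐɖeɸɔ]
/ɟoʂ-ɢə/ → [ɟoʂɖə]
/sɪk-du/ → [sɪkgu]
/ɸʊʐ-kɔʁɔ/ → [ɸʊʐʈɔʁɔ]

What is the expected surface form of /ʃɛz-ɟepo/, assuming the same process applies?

The data show progressive place assimilation: /b/ → [ɖ] after /ʐ/; /ɢ/ → [ɖ] after /ʂ/; /d/ → [g] after /k/; /k/ → [ʈ] after /ʐ/. In each pair only place changes, matching the preceding consonant, while manner and voice stay constant.
The rule targets /ɟ/ (voiced palatal stop), which sits after the trigger /z/ (alveolar).
Changing only its place to alveolar gives [d] — the voiced alveolar stop.

[ʃɛzdepo]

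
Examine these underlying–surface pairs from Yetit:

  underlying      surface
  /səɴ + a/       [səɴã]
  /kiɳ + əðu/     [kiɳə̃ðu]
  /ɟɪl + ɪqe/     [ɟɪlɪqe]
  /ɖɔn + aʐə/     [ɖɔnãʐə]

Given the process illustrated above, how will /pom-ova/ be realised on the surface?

The data show progressive nasality assimilation (vowel nasalisation): /a/ → [ã] after /ɴ/; /ə/ → [ə̃] after /ɳ/; /a/ → [ã] after /n/ — a vowel is nasalised by an immediately preceding nasal consonant.
No change occurs in [ɟɪlɪqe] because the vowel at the boundary is adjacent to an oral consonant, not a nasal (/ɪ/ next to /l/).
/o/ sits next to the nasal /m/ and is therefore nasalised to [õ].

[pomõva]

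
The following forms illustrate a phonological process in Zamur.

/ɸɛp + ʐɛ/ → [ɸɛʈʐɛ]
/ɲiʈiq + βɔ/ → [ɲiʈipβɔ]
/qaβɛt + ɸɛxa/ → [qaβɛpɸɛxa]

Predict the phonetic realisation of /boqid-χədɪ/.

[boqiɢχədɪ]

The data show regressive place assimilation: /p/ → [ʈ] before /ʐ/; /q/ → [p] before /β/; /t/ → [p] before /ɸ/. In each pair only place changes, matching the following consonant, while manner and voice stay constant.
The rule targets /d/ (voiced alveolar stop), which sits before the trigger /χ/ (uvular).
A voiced uvular stop is [ɢ], so the surface segment is [ɢ].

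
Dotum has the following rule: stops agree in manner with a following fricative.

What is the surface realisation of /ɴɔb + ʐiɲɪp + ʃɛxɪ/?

[ɴɔβʐiɲɪɸʃɛxɪ]

/b/ is a voiced bilabial stop. The following trigger /ʐ/ is a fricative, so /b/ must become a fricative as well.
Changing only its manner to fricative gives [β] — the voiced bilabial fricative.
The same rule applies at the second boundary: /p/ → [ɸ] next to /ʃ/.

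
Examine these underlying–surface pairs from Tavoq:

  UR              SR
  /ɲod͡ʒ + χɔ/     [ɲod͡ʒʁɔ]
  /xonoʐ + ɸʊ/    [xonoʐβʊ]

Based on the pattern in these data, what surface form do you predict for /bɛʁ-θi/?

The data show progressive voicing assimilation: /χ/ → [ʁ] after /d͡ʒ/; /ɸ/ → [β] after /ʐ/. In each pair only voicing changes, matching the preceding consonant, while place and manner stay constant.
/θ/ is a voiceless dental fricative. The preceding trigger /ʁ/ is voiced, so /θ/ must become voiced as well.
A voiced dental fricative is [ð], so the surface segment is [ð].

[bɛʁði]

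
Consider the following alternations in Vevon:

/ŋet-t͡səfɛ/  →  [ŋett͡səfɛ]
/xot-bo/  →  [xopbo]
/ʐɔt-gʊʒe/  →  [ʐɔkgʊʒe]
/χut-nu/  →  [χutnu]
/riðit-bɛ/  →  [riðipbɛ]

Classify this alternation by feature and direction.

The segment that alternates is /t/, which surfaces as [p] when adjacent to /b/.
The change alveolar → bilabial matches the place of the following /b/, identifying this as place assimilation.
Manner and voice are unchanged, so the assimilation is partial, not total.
The other alternating form patterns the same way: /t/ → [k] before /g/ (alveolar → velar, matching velar) — only place changes, and always toward the following segment.
Nothing changes in [ŋett͡səfɛ], [χutnu]: there the adjacent consonants already agree in place (/t/ and /t͡s/ are both alveolar; /t/ and /n/ are both alveolar), so these forms are consistent with the same rule.
The trigger is the following segment, so the direction is regressive (anticipatory).

regressive place assimilation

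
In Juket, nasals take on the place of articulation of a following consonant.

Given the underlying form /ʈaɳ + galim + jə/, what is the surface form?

[ʈaŋgaliɲjə]

The rule targets /ɳ/ (voiced retroflex nasal), which sits before the trigger /g/ (velar).
Changing only its place to velar gives [ŋ] — the voiced velar nasal.
The same rule applies at the second boundary: /m/ → [ɲ] next to /j/.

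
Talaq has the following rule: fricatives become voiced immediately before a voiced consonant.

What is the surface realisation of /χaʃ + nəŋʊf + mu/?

[χaʒnəŋʊvmu]

/ʃ/ is a voiceless postalveolar fricative. The following trigger /n/ is voiced, so /ʃ/ must become voiced as well.
The voiced postalveolar fricative is [ʒ], so /ʃ/ → [ʒ].
At the second juncture, /f/ likewise becomes [v] adjacent to /m/.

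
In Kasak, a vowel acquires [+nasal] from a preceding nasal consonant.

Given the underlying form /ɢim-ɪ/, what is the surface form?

[ɢimɪ̃]

/ɪ/ sits next to the nasal /m/ and is therefore nasalised to [ɪ̃].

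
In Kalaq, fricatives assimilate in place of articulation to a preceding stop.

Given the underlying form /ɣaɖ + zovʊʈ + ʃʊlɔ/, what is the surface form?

[ɣaɖʐovʊʈʂʊlɔ]

The rule targets /z/ (voiced alveolar fricative), which sits after the trigger /ɖ/ (retroflex).
A voiced retroflex fricative is [ʐ], so the surface segment is [ʐ].
The same rule applies at the second boundary: /ʃ/ → [ʂ] next to /ʈ/.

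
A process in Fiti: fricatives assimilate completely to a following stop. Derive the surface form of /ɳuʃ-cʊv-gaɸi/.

[ɳuccʊggaɸi]

/ʃ/ is the segment targeted by the rule; it sits immediately before /c/, so it assimilates completely and surfaces as [c].
The same rule applies at the second boundary: /v/ → [g] next to /g/.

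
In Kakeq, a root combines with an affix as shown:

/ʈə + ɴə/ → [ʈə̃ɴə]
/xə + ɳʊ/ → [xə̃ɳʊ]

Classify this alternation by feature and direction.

The vowel /ə/ surfaces as nasalised [ə̃] next to the following nasal /ɴ/ — it has acquired the [+nasal] feature of its neighbour.
Likewise in the remaining data: /ə/ → [ə̃] before /ɳ/ — each time a vowel is nasalised next to a following nasal.
Because the conditioning nasal is to the right of the vowel that changes, the process is regressive (anticipatory).

regressive nasality assimilation (vowel nasalisation)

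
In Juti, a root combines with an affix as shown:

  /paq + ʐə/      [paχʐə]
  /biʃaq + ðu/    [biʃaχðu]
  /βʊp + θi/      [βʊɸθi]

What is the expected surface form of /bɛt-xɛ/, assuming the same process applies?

The data show regressive manner assimilation: /q/ → [χ] before /ʐ/; /q/ → [χ] before /ð/; /p/ → [ɸ] before /θ/. In each pair only manner changes, matching the following consonant, while place and voice stay constant.
The rule targets /t/ (voiceless alveolar stop), which sits before the trigger /x/ (fricative).
A voiceless alveolar fricative is [s], so the surface segment is [s].

[bɛsxɛ]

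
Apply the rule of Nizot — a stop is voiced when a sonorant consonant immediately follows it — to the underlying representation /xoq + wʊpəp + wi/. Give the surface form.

[xoɢwʊpəbwi]

The rule targets /q/ (voiceless uvular stop), which sits before the trigger /w/ (voiced).
Changing only its voicing to voiced gives [ɢ] — the voiced uvular stop.
The same rule applies at the second boundary: /p/ → [b] next to /w/.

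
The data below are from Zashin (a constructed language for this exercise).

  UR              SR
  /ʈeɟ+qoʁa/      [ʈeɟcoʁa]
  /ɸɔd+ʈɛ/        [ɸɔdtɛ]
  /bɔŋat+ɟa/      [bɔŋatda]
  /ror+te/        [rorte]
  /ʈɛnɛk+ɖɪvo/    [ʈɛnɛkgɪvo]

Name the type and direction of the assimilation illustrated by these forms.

progressive place assimilation

Comparing underlying and surface forms, /q/ → [c] is the alternation; the neighbouring /ɟ/ is constant.
/q/ is uvular while /ɟ/ is palatal; the output [c] is palatal, matching the trigger — so the feature that spreads is place.
Manner and voice are unchanged, so the assimilation is partial, not total.
The same holds elsewhere in the data: /ʈ/ → [t] after /d/ (retroflex → alveolar, matching alveolar); /ɟ/ → [d] after /t/ (palatal → alveolar, matching alveolar); /ɖ/ → [g] after /k/ (retroflex → velar, matching velar) — only place changes, and always toward the preceding segment.
No alternation appears in [rorte]: there the adjacent consonants already agree in place (/t/ and /r/ are both alveolar), so this form is consistent with the same rule.
The trigger is the preceding segment, so the direction is progressive (perseverative).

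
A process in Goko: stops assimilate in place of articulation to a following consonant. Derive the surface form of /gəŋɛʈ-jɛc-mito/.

The rule targets /ʈ/ (voiceless retroflex stop), which sits before the trigger /j/ (palatal).
A voiceless palatal stop is [c], so the surface segment is [c].
The same rule applies at the second boundary: /c/ → [p] next to /m/.

[gəŋɛcjɛpmito]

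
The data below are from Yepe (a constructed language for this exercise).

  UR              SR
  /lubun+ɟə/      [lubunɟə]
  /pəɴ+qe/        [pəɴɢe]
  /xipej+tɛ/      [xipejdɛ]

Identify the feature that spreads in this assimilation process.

voicing

Comparing underlying and surface forms, /q/ → [ɢ] is the alternation; the neighbouring /ɴ/ is constant.
The change voiceless → voiced matches the voicing of the preceding /ɴ/, identifying this as voicing assimilation.
The other alternating form patterns the same way: /t/ → [d] after /j/ (voiceless → voiced, matching voiced) — only voicing changes, and always toward the preceding segment.
No alternation appears in [lubunɟə]: there the adjacent consonants already agree in voicing (/ɟ/ and /n/ are both voiced), so this form is consistent with the same rule.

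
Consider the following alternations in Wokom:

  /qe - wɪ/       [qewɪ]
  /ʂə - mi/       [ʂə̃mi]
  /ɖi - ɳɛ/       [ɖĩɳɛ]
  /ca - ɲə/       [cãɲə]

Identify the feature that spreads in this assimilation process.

nasality

The vowel /ə/ surfaces as nasalised [ə̃] next to the following nasal /m/ — it has acquired the [+nasal] feature of its neighbour.
Likewise in the remaining data: /i/ → [ĩ] before /ɳ/; /a/ → [ã] before /ɲ/ — each time a vowel is nasalised next to a following nasal.
No change occurs in [qewɪ] because the vowel at the boundary is adjacent to an oral consonant, not a nasal (/e/ next to /w/).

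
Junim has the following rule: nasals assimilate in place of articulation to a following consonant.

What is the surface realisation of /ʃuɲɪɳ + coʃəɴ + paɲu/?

[ʃuɲɪɲcoʃəmpaɲu]

The rule targets /ɳ/ (voiced retroflex nasal), which sits before the trigger /c/ (palatal).
Changing only its place to palatal gives [ɲ] — the voiced palatal nasal.
The same rule applies at the second boundary: /ɴ/ → [m] next to /p/.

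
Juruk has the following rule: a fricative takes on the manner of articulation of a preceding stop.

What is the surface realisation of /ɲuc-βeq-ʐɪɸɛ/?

The rule targets /β/ (voiced bilabial fricative), which sits after the trigger /c/ (stop).
A voiced bilabial stop is [b], so the surface segment is [b].
The same rule applies at the second boundary: /ʐ/ → [ɖ] next to /q/.

[ɲucbeqɖɪɸɛ]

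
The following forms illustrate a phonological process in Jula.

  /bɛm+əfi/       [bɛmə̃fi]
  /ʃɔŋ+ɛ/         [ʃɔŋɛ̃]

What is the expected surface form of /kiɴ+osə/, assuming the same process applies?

The data show progressive nasality assimilation (vowel nasalisation): /ə/ → [ə̃] after /m/; /ɛ/ → [ɛ̃] after /ŋ/ — a vowel is nasalised by an immediately preceding nasal consonant.
The vowel /o/ is adjacent to the preceding nasal /ɴ/, so it acquires [+nasal] and surfaces as [õ].

[kiɴõsə]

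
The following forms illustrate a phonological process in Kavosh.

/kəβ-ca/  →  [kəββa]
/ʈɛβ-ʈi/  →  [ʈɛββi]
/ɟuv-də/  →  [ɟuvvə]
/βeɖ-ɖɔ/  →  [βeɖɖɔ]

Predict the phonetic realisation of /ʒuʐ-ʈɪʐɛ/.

[ʒuʐʐɪʐɛ]

The data show progressive total assimilation (/c/ → [β] after /β/; /ʈ/ → [β] after /β/; /d/ → [v] after /v/): in every case the target segment becomes identical to its preceding neighbour, copying more than a single feature.
In [βeɖɖɔ] the two consonants at the boundary are already identical (/ɖ/ + /ɖ/), so the rule applies vacuously and nothing changes.
/ʈ/ is the segment targeted by the rule; it sits immediately after /ʐ/, so it assimilates completely and surfaces as [ʐ].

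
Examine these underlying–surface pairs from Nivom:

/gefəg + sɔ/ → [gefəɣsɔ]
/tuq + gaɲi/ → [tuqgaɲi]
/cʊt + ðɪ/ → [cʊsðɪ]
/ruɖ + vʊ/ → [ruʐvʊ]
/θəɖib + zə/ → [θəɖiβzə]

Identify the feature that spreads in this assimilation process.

The segment that alternates is /g/, which surfaces as [ɣ] when adjacent to /s/.
The change stop → fricative matches the manner of the following /s/, identifying this as manner assimilation.
The same holds elsewhere in the data: /t/ → [s] before /ð/ (stop → fricative, matching a fricative); /ɖ/ → [ʐ] before /v/ (stop → fricative, matching a fricative); /b/ → [β] before /z/ (stop → fricative, matching a fricative) — only manner changes, and always toward the following segment.
No alternation appears in [tuqgaɲi]: there the adjacent consonants already agree in manner (/q/ and /g/ are both stops), so this form is consistent with the same rule.

manner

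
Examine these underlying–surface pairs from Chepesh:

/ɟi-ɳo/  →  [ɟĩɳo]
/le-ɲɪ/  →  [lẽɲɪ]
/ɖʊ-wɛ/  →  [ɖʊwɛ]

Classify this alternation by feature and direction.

regressive nasality assimilation (vowel nasalisation)

The vowel /i/ surfaces as nasalised [ĩ] next to the following nasal /ɳ/ — it has acquired the [+nasal] feature of its neighbour.
Likewise in the remaining data: /e/ → [ẽ] before /ɲ/ — each time a vowel is nasalised next to a following nasal.
No change occurs in [ɖʊwɛ] because the vowel at the boundary is adjacent to an oral consonant, not a nasal (/ʊ/ next to /w/).
Because the conditioning nasal is to the right of the vowel that changes, the process is regressive (anticipatory).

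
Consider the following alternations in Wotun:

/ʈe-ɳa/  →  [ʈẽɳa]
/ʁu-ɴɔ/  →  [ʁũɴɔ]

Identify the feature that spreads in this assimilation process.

nasality

The vowel /e/ surfaces as nasalised [ẽ] next to the following nasal /ɳ/ — it has acquired the [+nasal] feature of its neighbour.
Likewise in the remaining data: /u/ → [ũ] before /ɴ/ — each time a vowel is nasalised next to a following nasal.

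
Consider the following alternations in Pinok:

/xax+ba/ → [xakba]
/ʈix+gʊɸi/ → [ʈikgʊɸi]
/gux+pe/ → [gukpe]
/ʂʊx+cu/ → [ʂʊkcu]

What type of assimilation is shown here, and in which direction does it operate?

The segment that alternates is /x/, which surfaces as [k] when adjacent to /b/.
The change fricative → stop matches the manner of the following /b/, identifying this as manner assimilation.
Place and voice are unchanged, so the assimilation is partial, not total.
The same holds elsewhere in the data: /x/ → [k] before /g/ (fricative → stop, matching a stop); /x/ → [k] before /p/ (fricative → stop, matching a stop); /x/ → [k] before /c/ (fricative → stop, matching a stop) — only manner changes, and always toward the following segment.
The trigger is the following segment, so the direction is regressive (anticipatory).

regressive manner assimilation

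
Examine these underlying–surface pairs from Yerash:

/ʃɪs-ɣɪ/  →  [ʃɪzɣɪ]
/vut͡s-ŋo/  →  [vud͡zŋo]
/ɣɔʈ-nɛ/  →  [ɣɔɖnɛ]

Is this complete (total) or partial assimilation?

partial assimilation

Underlying /s/ is realised as [z] next to /ɣ/; /ɣ/ itself does not change.
/s/ is voiceless while /ɣ/ is voiced; the output [z] is voiced, matching the trigger — so the feature that spreads is voicing.
Place and manner are unchanged, so the assimilation is partial, not total.
Checking the remaining alternations: /t͡s/ → [d͡z] before /ŋ/ (voiceless → voiced, matching voiced); /ʈ/ → [ɖ] before /n/ (voiceless → voiced, matching voiced) — only voicing changes, and always toward the following segment.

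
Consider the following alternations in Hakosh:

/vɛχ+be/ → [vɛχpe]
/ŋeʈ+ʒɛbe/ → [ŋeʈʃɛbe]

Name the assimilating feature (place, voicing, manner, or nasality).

Underlying /b/ is realised as [p] next to /χ/; /χ/ itself does not change.
The change voiced → voiceless matches the voicing of the preceding /χ/, identifying this as voicing assimilation.
Checking the remaining alternation: /ʒ/ → [ʃ] after /ʈ/ (voiced → voiceless, matching voiceless) — only voicing changes, and always toward the preceding segment.

voicing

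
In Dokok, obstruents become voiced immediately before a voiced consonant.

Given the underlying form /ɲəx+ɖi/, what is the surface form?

/x/ is a voiceless velar fricative. The following trigger /ɖ/ is voiced, so /x/ must become voiced as well.
A voiced velar fricative is [ɣ], so the surface segment is [ɣ].

[ɲəɣɖi]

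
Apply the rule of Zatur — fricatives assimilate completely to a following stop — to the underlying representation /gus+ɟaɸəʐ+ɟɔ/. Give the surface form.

/s/ is the segment targeted by the rule; it sits immediately before /ɟ/, so it assimilates completely and surfaces as [ɟ].
At the second juncture, /ʐ/ likewise becomes [ɟ] adjacent to /ɟ/.

[guɟɟaɸəɟɟɔ]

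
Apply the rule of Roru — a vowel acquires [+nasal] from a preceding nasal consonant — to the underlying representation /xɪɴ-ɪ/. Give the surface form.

[xɪɴɪ̃]

/ɪ/ sits next to the nasal /ɴ/ and is therefore nasalised to [ɪ̃].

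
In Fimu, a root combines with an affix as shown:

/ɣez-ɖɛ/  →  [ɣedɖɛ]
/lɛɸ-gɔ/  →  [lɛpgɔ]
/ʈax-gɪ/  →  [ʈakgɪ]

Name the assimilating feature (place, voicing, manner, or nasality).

manner

Underlying /z/ is realised as [d] next to /ɖ/; /ɖ/ itself does not change.
The change fricative → stop matches the manner of the following /ɖ/, identifying this as manner assimilation.
The same holds elsewhere in the data: /ɸ/ → [p] before /g/ (fricative → stop, matching a stop); /x/ → [k] before /g/ (fricative → stop, matching a stop) — only manner changes, and always toward the following segment.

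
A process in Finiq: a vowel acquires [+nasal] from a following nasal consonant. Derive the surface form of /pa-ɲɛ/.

/a/ sits next to the nasal /ɲ/ and is therefore nasalised to [ã].

[pãɲɛ]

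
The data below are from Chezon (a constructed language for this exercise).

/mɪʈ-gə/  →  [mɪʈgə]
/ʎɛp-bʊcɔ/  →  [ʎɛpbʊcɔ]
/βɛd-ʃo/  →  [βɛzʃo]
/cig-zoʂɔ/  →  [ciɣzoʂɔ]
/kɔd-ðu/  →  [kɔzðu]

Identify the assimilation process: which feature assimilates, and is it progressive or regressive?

Comparing underlying and surface forms, /d/ → [z] is the alternation; the neighbouring /ʃ/ is constant.
The change stop → fricative matches the manner of the following /ʃ/, identifying this as manner assimilation.
Place and voice are unchanged, so the assimilation is partial, not total.
Checking the remaining alternations: /g/ → [ɣ] before /z/ (stop → fricative, matching a fricative); /d/ → [z] before /ð/ (stop → fricative, matching a fricative) — only manner changes, and always toward the following segment.
Nothing changes in [mɪʈgə], [ʎɛpbʊcɔ]: there the adjacent consonants already agree in manner (/ʈ/ and /g/ are both stops; /p/ and /b/ are both stops), so these forms are consistent with the same rule.
The trigger is the following segment, so the direction is regressive (anticipatory).

regressive manner assimilation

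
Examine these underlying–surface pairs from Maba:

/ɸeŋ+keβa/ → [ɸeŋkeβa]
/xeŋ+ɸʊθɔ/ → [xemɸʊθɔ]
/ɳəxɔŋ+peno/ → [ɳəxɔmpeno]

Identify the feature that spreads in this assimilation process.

place

Underlying /ŋ/ is realised as [m] next to /ɸ/; /ɸ/ itself does not change.
/ŋ/ is velar while /ɸ/ is bilabial; the output [m] is bilabial, matching the trigger — so the feature that spreads is place.
Checking the remaining alternation: /ŋ/ → [m] before /p/ (velar → bilabial, matching bilabial) — only place changes, and always toward the following segment.
No alternation appears in [ɸeŋkeβa]: there the adjacent consonants already agree in place (/ŋ/ and /k/ are both velar), so this form is consistent with the same rule.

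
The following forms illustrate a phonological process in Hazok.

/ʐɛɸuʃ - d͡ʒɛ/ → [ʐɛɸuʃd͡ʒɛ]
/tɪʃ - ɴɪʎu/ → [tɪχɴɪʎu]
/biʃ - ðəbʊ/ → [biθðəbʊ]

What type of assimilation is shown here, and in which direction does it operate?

regressive place assimilation

Underlying /ʃ/ is realised as [χ] next to /ɴ/; /ɴ/ itself does not change.
/ʃ/ is postalveolar while /ɴ/ is uvular; the output [χ] is uvular, matching the trigger — so the feature that spreads is place.
Manner and voice are unchanged, so the assimilation is partial, not total.
The same holds elsewhere in the data: /ʃ/ → [θ] before /ð/ (postalveolar → dental, matching dental) — only place changes, and always toward the following segment.
No alternation appears in [ʐɛɸuʃd͡ʒɛ]: there the adjacent consonants already agree in place (/ʃ/ and /d͡ʒ/ are both postalveolar), so this form is consistent with the same rule.
Since the segment that changes precedes the conditioning segment, the assimilation is regressive.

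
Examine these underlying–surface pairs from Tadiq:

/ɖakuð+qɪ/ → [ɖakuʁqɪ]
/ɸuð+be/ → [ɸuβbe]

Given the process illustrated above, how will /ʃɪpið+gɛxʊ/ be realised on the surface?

The data show regressive place assimilation: /ð/ → [ʁ] before /q/; /ð/ → [β] before /b/. In each pair only place changes, matching the following consonant, while manner and voice stay constant.
The rule targets /ð/ (voiced dental fricative), which sits before the trigger /g/ (velar).
The voiced velar fricative is [ɣ], so /ð/ → [ɣ].

[ʃɪpiɣgɛxʊ]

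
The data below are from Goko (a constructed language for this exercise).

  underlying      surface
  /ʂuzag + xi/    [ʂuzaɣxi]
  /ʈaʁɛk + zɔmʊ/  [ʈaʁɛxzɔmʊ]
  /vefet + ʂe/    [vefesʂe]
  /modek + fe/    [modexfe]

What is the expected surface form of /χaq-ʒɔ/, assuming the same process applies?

[χaχʒɔ]

The data show regressive manner assimilation: /g/ → [ɣ] before /x/; /k/ → [x] before /z/; /t/ → [s] before /ʂ/; /k/ → [x] before /f/. In each pair only manner changes, matching the following consonant, while place and voice stay constant.
The rule targets /q/ (voiceless uvular stop), which sits before the trigger /ʒ/ (fricative).
A voiceless uvular fricative is [χ], so the surface segment is [χ].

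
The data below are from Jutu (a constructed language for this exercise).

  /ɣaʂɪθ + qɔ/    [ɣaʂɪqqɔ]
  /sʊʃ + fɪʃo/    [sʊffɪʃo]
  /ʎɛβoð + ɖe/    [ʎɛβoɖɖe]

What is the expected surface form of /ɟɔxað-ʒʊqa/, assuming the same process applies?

[ɟɔxaʒʒʊqa]

The data show regressive total assimilation (/θ/ → [q] before /q/; /ʃ/ → [f] before /f/; /ð/ → [ɖ] before /ɖ/): in every case the target segment becomes identical to its following neighbour, copying more than a single feature.
/ð/ is the segment targeted by the rule; it sits immediately before /ʒ/, so it assimilates completely and surfaces as [ʒ].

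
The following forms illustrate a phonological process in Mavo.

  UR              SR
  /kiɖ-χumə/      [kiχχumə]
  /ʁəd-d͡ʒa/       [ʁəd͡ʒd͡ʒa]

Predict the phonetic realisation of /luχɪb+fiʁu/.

[luχɪffiʁu]

The data show regressive total assimilation (/ɖ/ → [χ] before /χ/; /d/ → [d͡ʒ] before /d͡ʒ/): in every case the target segment becomes identical to its following neighbour, copying more than a single feature.
/b/ is the segment targeted by the rule; it sits immediately before /f/, so it assimilates completely and surfaces as [f].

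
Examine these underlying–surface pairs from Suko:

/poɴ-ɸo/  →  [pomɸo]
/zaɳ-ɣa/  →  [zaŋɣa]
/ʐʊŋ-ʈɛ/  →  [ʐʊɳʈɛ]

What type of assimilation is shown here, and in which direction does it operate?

regressive place assimilation

Comparing underlying and surface forms, /ɴ/ → [m] is the alternation; the neighbouring /ɸ/ is constant.
The change uvular → bilabial matches the place of the following /ɸ/, identifying this as place assimilation.
Manner and voice are unchanged, so the assimilation is partial, not total.
Checking the remaining alternations: /ɳ/ → [ŋ] before /ɣ/ (retroflex → velar, matching velar); /ŋ/ → [ɳ] before /ʈ/ (velar → retroflex, matching retroflex) — only place changes, and always toward the following segment.
The trigger is the following segment, so the direction is regressive (anticipatory).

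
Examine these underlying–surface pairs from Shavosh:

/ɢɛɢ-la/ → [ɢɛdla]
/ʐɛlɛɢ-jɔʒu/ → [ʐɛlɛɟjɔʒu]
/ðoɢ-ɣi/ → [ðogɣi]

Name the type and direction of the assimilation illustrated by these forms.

regressive place assimilation

Underlying /ɢ/ is realised as [d] next to /l/; /l/ itself does not change.
The change uvular → alveolar matches the place of the following /l/, identifying this as place assimilation.
Manner and voice are unchanged, so the assimilation is partial, not total.
The same holds elsewhere in the data: /ɢ/ → [ɟ] before /j/ (uvular → palatal, matching palatal); /ɢ/ → [g] before /ɣ/ (uvular → velar, matching velar) — only place changes, and always toward the following segment.
The trigger is the following segment, so the direction is regressive (anticipatory).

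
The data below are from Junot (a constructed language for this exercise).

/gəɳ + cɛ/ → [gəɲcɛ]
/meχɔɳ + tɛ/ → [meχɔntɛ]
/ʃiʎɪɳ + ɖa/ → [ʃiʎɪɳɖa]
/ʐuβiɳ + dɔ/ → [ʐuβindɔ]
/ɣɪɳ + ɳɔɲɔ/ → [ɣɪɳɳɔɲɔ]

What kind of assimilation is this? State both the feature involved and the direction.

Comparing underlying and surface forms, /ɳ/ → [ɲ] is the alternation; the neighbouring /c/ is constant.
The change retroflex → palatal matches the place of the following /c/, identifying this as place assimilation.
Manner and voice are unchanged, so the assimilation is partial, not total.
Checking the remaining alternations: /ɳ/ → [n] before /t/ (retroflex → alveolar, matching alveolar); /ɳ/ → [n] before /d/ (retroflex → alveolar, matching alveolar) — only place changes, and always toward the following segment.
Nothing changes in [ʃiʎɪɳɖa], [ɣɪɳɳɔɲɔ]: there the adjacent consonants already agree in place (/ɳ/ and /ɖ/ are both retroflex; /ɳ/ and /ɳ/ are both retroflex), so these forms are consistent with the same rule.
The trigger is the following segment, so the direction is regressive (anticipatory).

regressive place assimilation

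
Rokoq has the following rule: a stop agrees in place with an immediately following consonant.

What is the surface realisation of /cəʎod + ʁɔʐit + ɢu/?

The rule targets /d/ (voiced alveolar stop), which sits before the trigger /ʁ/ (uvular).
A voiced uvular stop is [ɢ], so the surface segment is [ɢ].
At the second juncture, /t/ likewise becomes [q] adjacent to /ɢ/.

[cəʎoɢʁɔʐiqɢu]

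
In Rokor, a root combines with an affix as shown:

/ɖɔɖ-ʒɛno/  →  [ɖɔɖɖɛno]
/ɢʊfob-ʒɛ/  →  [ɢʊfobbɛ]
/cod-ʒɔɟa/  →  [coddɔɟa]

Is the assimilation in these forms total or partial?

The segment that alternates is /ʒ/, which surfaces as [ɖ] when adjacent to /ɖ/.
The output [ɖ] is identical to the trigger /ɖ/ — every feature (place, manner, voicing) has been copied — so this is total assimilation.
The remaining alternations confirm this: /ʒ/ → [b] after /b/; /ʒ/ → [d] after /d/ — in each case the output is a copy of the preceding consonant.

total assimilation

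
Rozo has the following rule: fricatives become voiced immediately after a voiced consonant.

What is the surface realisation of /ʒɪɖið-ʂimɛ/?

[ʒɪɖiðʐimɛ]

The rule targets /ʂ/ (voiceless retroflex fricative), which sits after the trigger /ð/ (voiced).
The voiced retroflex fricative is [ʐ], so /ʂ/ → [ʐ].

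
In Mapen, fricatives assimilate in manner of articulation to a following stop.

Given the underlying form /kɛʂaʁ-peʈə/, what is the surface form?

The rule targets /ʁ/ (voiced uvular fricative), which sits before the trigger /p/ (stop).
The voiced uvular stop is [ɢ], so /ʁ/ → [ɢ].

[kɛʂaɢpeʈə]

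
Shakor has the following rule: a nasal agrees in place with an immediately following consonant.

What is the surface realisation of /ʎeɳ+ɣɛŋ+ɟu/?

/ɳ/ is a voiced retroflex nasal. The following trigger /ɣ/ is velar, so /ɳ/ must become velar as well.
Changing only its place to velar gives [ŋ] — the voiced velar nasal.
The same rule applies at the second boundary: /ŋ/ → [ɲ] next to /ɟ/.

[ʎeŋɣɛɲɟu]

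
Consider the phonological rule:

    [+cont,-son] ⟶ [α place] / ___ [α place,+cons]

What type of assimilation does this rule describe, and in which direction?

The rule copies the place features (abbreviated [place]) from the environment onto the target, so the assimilating feature is place.
Since the environment is written after the underscore, the trigger follows the target; the direction is regressive.

regressive place assimilation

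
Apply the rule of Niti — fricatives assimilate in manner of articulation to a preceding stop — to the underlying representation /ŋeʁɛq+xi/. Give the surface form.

[ŋeʁɛqki]

The rule targets /x/ (voiceless velar fricative), which sits after the trigger /q/ (stop).
A voiceless velar stop is [k], so the surface segment is [k].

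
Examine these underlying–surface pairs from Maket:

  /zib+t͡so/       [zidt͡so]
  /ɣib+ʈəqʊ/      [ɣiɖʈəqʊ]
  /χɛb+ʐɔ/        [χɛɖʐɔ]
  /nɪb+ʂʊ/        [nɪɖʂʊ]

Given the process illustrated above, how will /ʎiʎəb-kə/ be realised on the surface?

[ʎiʎəgkə]

The data show regressive place assimilation: /b/ → [d] before /t͡s/; /b/ → [ɖ] before /ʈ/; /b/ → [ɖ] before /ʐ/; /b/ → [ɖ] before /ʂ/. In each pair only place changes, matching the following consonant, while manner and voice stay constant.
/b/ is a voiced bilabial stop. The following trigger /k/ is velar, so /b/ must become velar as well.
Changing only its place to velar gives [g] — the voiced velar stop.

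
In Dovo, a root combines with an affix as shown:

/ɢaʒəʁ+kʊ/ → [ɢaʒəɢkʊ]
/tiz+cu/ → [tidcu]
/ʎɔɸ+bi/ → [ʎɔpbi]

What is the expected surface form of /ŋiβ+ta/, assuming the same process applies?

[ŋibta]

The data show regressive manner assimilation: /ʁ/ → [ɢ] before /k/; /z/ → [d] before /c/; /ɸ/ → [p] before /b/. In each pair only manner changes, matching the following consonant, while place and voice stay constant.
The rule targets /β/ (voiced bilabial fricative), which sits before the trigger /t/ (stop).
The voiced bilabial stop is [b], so /β/ → [b].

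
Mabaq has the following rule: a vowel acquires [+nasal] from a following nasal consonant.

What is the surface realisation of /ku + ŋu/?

[kũŋu]

The vowel /u/ is adjacent to the following nasal /ŋ/, so it acquires [+nasal] and surfaces as [ũ].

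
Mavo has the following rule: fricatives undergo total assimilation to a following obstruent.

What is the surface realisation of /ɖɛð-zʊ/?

/ð/ is the segment targeted by the rule; it sits immediately before /z/, so it assimilates completely and surfaces as [z].

[ɖɛzzʊ]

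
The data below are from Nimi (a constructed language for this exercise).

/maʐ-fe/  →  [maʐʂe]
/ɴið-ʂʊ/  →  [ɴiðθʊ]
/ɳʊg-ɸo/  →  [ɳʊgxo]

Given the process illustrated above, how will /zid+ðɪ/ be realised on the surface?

The data show progressive place assimilation: /f/ → [ʂ] after /ʐ/; /ʂ/ → [θ] after /ð/; /ɸ/ → [x] after /g/. In each pair only place changes, matching the preceding consonant, while manner and voice stay constant.
/ð/ is a voiced dental fricative. The preceding trigger /d/ is alveolar, so /ð/ must become alveolar as well.
Changing only its place to alveolar gives [z] — the voiced alveolar fricative.

[zidzɪ]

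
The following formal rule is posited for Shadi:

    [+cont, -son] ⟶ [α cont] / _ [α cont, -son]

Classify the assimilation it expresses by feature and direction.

regressive manner assimilation

The rule copies [cont] (continuancy) from the environment onto the target fricatives; since [±cont] encodes the stop/fricative manner contrast, the assimilating dimension is manner.
The conditioning segment sits to the right of the focus bar, meaning the trigger follows the segment that changes — regressive assimilation.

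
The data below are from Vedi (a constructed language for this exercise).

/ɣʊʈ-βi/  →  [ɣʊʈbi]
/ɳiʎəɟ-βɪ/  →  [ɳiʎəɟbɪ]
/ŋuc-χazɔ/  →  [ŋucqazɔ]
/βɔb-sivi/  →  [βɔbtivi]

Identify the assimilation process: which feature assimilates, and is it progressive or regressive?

Comparing underlying and surface forms, /β/ → [b] is the alternation; the neighbouring /ʈ/ is constant.
/β/ is a fricative while /ʈ/ is a stop; the output [b] is a stop, matching the trigger — so the feature that spreads is manner.
Place and voice are unchanged, so the assimilation is partial, not total.
The same holds elsewhere in the data: /β/ → [b] after /ɟ/ (fricative → stop, matching a stop); /χ/ → [q] after /c/ (fricative → stop, matching a stop); /s/ → [t] after /b/ (fricative → stop, matching a stop) — only manner changes, and always toward the preceding segment.
Since the segment that changes follows the conditioning segment, the assimilation is progressive.

progressive manner assimilation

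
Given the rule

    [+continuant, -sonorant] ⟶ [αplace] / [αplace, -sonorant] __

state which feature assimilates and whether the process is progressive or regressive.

The shared variable α links the value of the place features (abbreviated [place]) on the target to the same value on the neighbouring segment, so place is the feature that assimilates.
Since the environment is written before the underscore, the trigger precedes the target; the direction is progressive.

progressive place assimilation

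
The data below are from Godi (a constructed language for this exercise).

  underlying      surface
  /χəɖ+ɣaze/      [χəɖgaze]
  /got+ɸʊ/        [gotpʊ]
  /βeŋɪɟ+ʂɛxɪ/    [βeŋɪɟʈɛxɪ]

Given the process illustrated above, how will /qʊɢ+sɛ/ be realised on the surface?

[qʊɢtɛ]

The data show progressive manner assimilation: /ɣ/ → [g] after /ɖ/; /ɸ/ → [p] after /t/; /ʂ/ → [ʈ] after /ɟ/. In each pair only manner changes, matching the preceding consonant, while place and voice stay constant.
The rule targets /s/ (voiceless alveolar fricative), which sits after the trigger /ɢ/ (stop).
The voiceless alveolar stop is [t], so /s/ → [t].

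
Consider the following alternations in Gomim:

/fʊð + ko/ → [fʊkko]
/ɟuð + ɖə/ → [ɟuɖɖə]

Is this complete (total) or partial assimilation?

The segment that alternates is /ð/, which surfaces as [k] when adjacent to /k/.
The output [k] is identical to the trigger /k/ — every feature (place, manner, voicing) has been copied — so this is total assimilation.
The other form behaves the same way: /ð/ → [ɖ] before /ɖ/ — in each case the output is a copy of the following consonant.

total assimilation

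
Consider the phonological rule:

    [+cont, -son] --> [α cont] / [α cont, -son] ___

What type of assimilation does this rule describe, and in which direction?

progressive manner assimilation

The shared variable α links the value of [cont] on the target to that of the neighbouring obstruent. [cont] distinguishes stops from fricatives — a manner-of-articulation feature — so this is manner assimilation.
The conditioning segment sits to the left of the focus bar, meaning the trigger precedes the segment that changes — progressive assimilation.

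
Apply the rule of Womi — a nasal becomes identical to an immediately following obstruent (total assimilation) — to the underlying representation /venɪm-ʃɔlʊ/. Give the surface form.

/m/ is the segment targeted by the rule; it sits immediately before /ʃ/, so it assimilates completely and surfaces as [ʃ].

[venɪʃʃɔlʊ]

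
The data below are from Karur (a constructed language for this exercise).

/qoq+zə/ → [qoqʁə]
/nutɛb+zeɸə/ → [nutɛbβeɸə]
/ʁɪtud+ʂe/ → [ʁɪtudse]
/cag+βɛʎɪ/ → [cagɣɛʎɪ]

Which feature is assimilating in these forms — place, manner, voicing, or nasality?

place

The segment that alternates is /z/, which surfaces as [ʁ] when adjacent to /q/.
/z/ is alveolar while /q/ is uvular; the output [ʁ] is uvular, matching the trigger — so the feature that spreads is place.
The other alternating forms pattern the same way: /z/ → [β] after /b/ (alveolar → bilabial, matching bilabial); /ʂ/ → [s] after /d/ (retroflex → alveolar, matching alveolar); /β/ → [ɣ] after /g/ (bilabial → velar, matching velar) — only place changes, and always toward the preceding segment.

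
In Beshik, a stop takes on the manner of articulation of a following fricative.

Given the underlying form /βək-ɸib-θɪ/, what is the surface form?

[βəxɸiβθɪ]

The rule targets /k/ (voiceless velar stop), which sits before the trigger /ɸ/ (fricative).
A voiceless velar fricative is [x], so the surface segment is [x].
At the second juncture, /b/ likewise becomes [β] adjacent to /θ/.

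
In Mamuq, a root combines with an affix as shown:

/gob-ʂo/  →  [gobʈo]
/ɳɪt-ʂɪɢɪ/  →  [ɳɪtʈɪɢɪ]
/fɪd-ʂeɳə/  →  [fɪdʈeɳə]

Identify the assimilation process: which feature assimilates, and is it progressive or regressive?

progressive manner assimilation

The segment that alternates is /ʂ/, which surfaces as [ʈ] when adjacent to /b/.
The change fricative → stop matches the manner of the preceding /b/, identifying this as manner assimilation.
Place and voice are unchanged, so the assimilation is partial, not total.
The other alternating forms pattern the same way: /ʂ/ → [ʈ] after /t/ (fricative → stop, matching a stop); /ʂ/ → [ʈ] after /d/ (fricative → stop, matching a stop) — only manner changes, and always toward the preceding segment.
The trigger is the preceding segment, so the direction is progressive (perseverative).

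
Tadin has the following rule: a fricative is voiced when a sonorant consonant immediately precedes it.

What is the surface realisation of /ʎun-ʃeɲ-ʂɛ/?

[ʎunʒeɲʐɛ]

The rule targets /ʃ/ (voiceless postalveolar fricative), which sits after the trigger /n/ (voiced).
The voiced postalveolar fricative is [ʒ], so /ʃ/ → [ʒ].
The same rule applies at the second boundary: /ʂ/ → [ʐ] next to /ɲ/.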